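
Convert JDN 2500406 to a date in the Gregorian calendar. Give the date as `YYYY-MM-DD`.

2133-10-11

JDN 2451545 is 1 Jan 2000; 2500406 is +48861 days from there.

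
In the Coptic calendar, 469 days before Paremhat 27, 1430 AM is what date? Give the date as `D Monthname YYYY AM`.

13 Koiak 1429 AM

Counting 469 days back from JDN 2347178 reaches JDN 2346709, which is 13 Koiak 1429 AM.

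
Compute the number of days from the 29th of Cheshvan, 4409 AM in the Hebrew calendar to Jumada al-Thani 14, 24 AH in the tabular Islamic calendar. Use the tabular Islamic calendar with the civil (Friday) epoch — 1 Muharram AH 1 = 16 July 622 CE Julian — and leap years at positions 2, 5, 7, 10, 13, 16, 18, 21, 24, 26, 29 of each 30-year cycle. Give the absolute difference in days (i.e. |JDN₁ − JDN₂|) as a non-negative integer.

JDN of the first date = 1958064.
JDN of the second date = 1956751.
|1956751 − 1958064| = 1313.

1313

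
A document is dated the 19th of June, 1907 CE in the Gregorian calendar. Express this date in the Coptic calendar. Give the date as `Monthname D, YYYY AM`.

Paoni 12, 1623 AM

Julian Day Number of the source date = 2417746.
Converting JDN 2417746 to the Coptic calendar gives 12 Paoni 1623 AM.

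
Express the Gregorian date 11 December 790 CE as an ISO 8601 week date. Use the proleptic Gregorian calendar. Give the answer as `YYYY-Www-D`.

0790-W50-2

The weekday is Tuesday (ISO weekday 2).
That Tuesday belongs to ISO week 50 of ISO year 790.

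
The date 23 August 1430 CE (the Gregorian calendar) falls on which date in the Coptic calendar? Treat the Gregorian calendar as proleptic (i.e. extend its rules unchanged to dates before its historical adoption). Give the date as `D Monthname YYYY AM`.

Both dates share Julian Day Number 2243591; in the Coptic calendar that is 21 Mesori 1146 AM.

21 Mesori 1146 AM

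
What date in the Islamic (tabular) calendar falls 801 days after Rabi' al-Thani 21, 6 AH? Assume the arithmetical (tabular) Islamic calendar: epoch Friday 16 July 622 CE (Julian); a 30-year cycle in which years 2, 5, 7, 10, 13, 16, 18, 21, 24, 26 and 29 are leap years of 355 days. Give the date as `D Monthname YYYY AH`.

JDN of Rabi' al-Thani 21, 6 AH = 1950321.
1950321 + 801 = 1951122.
JDN 1951122 in the tabular Islamic calendar is 25 Rajab 8 AH.

25 Rajab 8 AH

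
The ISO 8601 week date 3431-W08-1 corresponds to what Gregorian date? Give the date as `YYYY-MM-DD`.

ISO week 1 of 3431 is the week containing the first Thursday of 3431.
Week 8, day 1 (Monday) lands on 3431-02-21.

3431-02-21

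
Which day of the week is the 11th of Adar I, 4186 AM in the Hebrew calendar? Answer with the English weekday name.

Thursday

Equivalently 5 February 426 Gregorian, JDN 1876689.
Since JDN mod 7 = 3 (0 = Monday), the day is Thursday.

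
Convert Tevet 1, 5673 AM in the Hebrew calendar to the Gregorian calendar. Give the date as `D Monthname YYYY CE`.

11 December 1912 CE

Both dates share Julian Day Number 2419748; in the Gregorian calendar that is 11 December 1912 CE.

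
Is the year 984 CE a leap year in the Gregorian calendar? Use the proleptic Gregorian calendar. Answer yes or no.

984 is divisible by 4 and not by 100, so it is a leap year.

yes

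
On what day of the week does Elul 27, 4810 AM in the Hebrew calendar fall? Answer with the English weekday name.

Monday

In the proleptic Gregorian calendar this is 23 September 1050 (JDN 2104830).
2104830 ≡ 0 (mod 7); counting from Monday = 0 gives Monday.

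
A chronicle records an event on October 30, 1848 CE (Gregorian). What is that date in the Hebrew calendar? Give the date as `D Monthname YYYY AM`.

3 Cheshvan 5609 AM

Julian Day Number of the source date = 2396331.
Converting JDN 2396331 to the Hebrew calendar gives 3 Cheshvan 5609 AM.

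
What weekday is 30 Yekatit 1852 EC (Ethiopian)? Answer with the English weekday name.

In the Gregorian calendar this is 8 March 1860 (JDN 2400478).
2400478 ≡ 3 (mod 7); counting from Monday = 0 gives Thursday.

Thursday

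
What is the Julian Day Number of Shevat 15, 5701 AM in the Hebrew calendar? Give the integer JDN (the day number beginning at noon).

Equivalently 12 February 1941 (Gregorian).
JDN 2299161 is 15 October 1582 CE (Gregorian); the target day is +130877 days from there, so JDN = 2430038.

2430038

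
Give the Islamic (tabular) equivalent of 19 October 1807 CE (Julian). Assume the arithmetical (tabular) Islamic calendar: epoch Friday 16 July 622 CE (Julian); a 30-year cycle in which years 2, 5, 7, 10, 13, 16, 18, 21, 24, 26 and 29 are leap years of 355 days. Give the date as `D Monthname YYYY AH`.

28 Sha'ban 1222 AH

Julian Day Number of the source date = 2381356.
Converting JDN 2381356 to the tabular Islamic calendar gives 28 Sha'ban 1222 AH.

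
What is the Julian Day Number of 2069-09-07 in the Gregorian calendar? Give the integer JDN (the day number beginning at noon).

JDN 2299161 is 15 October 1582 CE (Gregorian); the target day is +177836 days from there, so JDN = 2476997.

2476997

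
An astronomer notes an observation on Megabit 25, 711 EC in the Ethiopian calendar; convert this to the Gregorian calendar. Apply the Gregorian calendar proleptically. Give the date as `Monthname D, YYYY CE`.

Julian Day Number of the source date = 1983752.
Converting JDN 1983752 to the Gregorian calendar gives 25 March 719 CE.

March 25, 719 CE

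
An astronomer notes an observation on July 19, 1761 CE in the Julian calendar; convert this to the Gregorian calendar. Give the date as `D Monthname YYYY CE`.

30 July 1761 CE

At this point the Julian calendar is 11 days behind the Gregorian.
19 July 1761 Julian + 11 days → 30 July 1761 Gregorian.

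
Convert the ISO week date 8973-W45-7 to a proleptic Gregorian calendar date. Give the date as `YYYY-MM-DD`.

8973-11-14

ISO week 1 of 8973 is the week containing the first Thursday of 8973.
Week 45, day 7 (Sunday) lands on 8973-11-14.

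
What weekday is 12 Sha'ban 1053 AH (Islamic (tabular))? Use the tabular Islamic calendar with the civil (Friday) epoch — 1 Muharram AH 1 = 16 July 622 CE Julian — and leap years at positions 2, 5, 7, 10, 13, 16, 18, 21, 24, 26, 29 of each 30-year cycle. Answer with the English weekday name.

Monday

Equivalently 26 October 1643 Gregorian, JDN 2321452.
2321452 ≡ 0 (mod 7); counting from Monday = 0 gives Monday.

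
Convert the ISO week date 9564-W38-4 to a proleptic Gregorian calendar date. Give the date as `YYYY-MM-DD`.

9564-09-17

ISO week 1 of 9564 is the week containing the first Thursday of 9564.
Week 38, day 4 (Thursday) lands on 9564-09-17.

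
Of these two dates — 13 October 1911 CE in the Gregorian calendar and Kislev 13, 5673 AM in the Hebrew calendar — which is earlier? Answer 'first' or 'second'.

First date → JDN 2419323; second date → JDN 2419730.
JDN 2419323 < JDN 2419730, so the first date is earlier.

first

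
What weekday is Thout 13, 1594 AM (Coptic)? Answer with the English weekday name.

Saturday

Equivalently 22 September 1877 Gregorian, JDN 2406885.
Since JDN mod 7 = 5 (0 = Monday), the day is Saturday.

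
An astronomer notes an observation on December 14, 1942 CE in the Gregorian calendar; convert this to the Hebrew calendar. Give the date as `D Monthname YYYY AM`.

6 Tevet 5703 AM

Julian Day Number of the source date = 2430708.
Converting JDN 2430708 to the Hebrew calendar gives 6 Tevet 5703 AM.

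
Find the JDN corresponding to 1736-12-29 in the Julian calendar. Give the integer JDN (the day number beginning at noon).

In the Gregorian calendar the same day is 9 January 1737.
JDN 2451545 is 1 January 2000 CE (Gregorian); the target day is −96050 days from there, so JDN = 2355495.

2355495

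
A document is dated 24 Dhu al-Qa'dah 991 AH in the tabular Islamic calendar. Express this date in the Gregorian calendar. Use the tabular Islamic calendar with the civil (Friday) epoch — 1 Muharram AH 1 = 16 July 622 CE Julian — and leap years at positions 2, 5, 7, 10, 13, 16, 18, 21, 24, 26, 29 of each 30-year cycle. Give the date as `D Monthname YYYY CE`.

Both dates share Julian Day Number 2299581; in the Gregorian calendar that is 9 December 1583 CE.

9 December 1583 CE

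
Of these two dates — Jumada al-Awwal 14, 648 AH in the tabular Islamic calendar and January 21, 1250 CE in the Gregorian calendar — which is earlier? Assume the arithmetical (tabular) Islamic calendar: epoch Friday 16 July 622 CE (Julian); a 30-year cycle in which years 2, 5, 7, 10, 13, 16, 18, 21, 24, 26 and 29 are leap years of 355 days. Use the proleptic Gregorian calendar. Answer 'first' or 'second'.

second

Converting both to JDN: 2177846 vs 2177634; the smaller is the second.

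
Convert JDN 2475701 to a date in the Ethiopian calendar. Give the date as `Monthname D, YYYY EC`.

The Gregorian equivalent of JDN 2475701 is 19 February 2066.
In the Ethiopian calendar that day is Yekatit 12, 2058 EC.

Yekatit 12, 2058 EC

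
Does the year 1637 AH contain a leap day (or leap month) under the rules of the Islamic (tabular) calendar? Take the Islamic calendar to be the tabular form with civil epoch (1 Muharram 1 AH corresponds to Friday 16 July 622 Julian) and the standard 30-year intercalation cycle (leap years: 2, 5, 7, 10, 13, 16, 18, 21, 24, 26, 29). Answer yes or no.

Year 1637 AH is year 17 of its 30-year cycle; leap positions are 2, 5, 7, 10, 13, 16, 18, 21, 24, 26, 29, so it is a common year (354 days).

no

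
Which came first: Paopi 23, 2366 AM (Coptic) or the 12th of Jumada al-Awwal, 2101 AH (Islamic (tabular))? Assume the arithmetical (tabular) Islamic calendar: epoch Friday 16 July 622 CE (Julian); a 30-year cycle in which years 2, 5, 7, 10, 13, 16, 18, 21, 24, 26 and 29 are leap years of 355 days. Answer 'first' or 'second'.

first

First date → JDN 2688898; second date → JDN 2692739.
JDN 2688898 < JDN 2692739, so the first date is earlier.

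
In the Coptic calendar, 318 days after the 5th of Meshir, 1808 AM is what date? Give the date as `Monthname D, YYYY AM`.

JDN of the 5th of Meshir, 1808 AM = 2485191.
2485191 + 318 = 2485509.
JDN 2485509 in the Coptic calendar is Koiak 18, 1809 AM.

Koiak 18, 1809 AM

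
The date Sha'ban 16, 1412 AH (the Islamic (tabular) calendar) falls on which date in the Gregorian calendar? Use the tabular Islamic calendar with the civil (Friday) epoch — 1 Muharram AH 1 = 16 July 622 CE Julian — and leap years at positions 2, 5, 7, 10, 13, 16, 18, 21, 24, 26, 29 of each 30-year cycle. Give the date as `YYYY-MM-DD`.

Julian Day Number of the source date = 2448673.
Converting JDN 2448673 to the Gregorian calendar gives 20 February 1992 CE.

1992-02-20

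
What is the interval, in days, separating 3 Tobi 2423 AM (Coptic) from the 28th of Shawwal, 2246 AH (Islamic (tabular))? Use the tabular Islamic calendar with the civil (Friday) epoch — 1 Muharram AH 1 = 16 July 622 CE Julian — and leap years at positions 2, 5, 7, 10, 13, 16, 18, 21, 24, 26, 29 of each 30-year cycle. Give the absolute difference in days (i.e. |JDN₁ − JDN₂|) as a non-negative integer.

34499

JDN of the first date = 2709787.
JDN of the second date = 2744286.
|2744286 − 2709787| = 34499.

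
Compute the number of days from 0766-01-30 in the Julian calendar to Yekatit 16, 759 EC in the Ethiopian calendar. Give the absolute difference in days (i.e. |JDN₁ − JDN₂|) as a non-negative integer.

376

JDN of the first date = 2000869.
JDN of the second date = 2001245.
|2001245 − 2000869| = 376.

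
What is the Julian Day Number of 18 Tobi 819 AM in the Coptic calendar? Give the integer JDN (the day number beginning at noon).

Equivalently 20 January 1103 (proleptic Gregorian).
JDN 2299161 is 15 October 1582 CE (Gregorian); the target day is −175220 days from there, so JDN = 2123941.

2123941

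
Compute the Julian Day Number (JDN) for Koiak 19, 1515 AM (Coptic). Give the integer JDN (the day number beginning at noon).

2378126

In the Gregorian calendar the same day is 26 December 1798.
JDN 2299161 is 15 October 1582 CE (Gregorian); the target day is +78965 days from there, so JDN = 2378126.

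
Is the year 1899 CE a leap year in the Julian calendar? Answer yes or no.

1899 mod 4 = 3, so it is a common year in the Julian calendar.

no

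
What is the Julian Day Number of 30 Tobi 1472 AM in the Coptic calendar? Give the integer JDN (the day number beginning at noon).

Equivalently 6 February 1756 (Gregorian).
JDN 2451545 is 1 January 2000 CE (Gregorian); the target day is −89083 days from there, so JDN = 2362462.

2362462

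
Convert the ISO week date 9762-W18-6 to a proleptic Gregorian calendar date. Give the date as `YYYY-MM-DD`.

ISO week 1 of 9762 is the week containing the first Thursday of 9762.
Week 18, day 6 (Saturday) lands on 9762-05-08.

9762-05-08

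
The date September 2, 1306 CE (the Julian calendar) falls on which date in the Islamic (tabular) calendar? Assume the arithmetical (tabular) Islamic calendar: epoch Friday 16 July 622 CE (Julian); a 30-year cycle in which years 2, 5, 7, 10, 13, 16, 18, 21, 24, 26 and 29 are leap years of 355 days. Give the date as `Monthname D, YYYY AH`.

Safar 22, 706 AH

Both dates share Julian Day Number 2198319; in the tabular Islamic calendar that is 22 Safar 706 AH.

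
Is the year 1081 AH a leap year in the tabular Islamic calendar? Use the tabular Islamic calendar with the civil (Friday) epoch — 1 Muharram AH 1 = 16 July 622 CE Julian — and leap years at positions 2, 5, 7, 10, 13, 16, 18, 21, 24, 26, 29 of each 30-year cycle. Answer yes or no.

no

Year 1081 AH is year 1 of its 30-year cycle; leap positions are 2, 5, 7, 10, 13, 16, 18, 21, 24, 26, 29, so it is a common year (354 days).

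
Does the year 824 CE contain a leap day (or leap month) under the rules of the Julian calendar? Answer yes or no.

yes

824 mod 4 = 0, so it is a leap year in the Julian calendar.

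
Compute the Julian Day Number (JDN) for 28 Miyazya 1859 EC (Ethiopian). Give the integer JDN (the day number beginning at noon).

Equivalently 5 May 1867 (Gregorian).
JDN 2299161 is 15 October 1582 CE (Gregorian); the target day is +103931 days from there, so JDN = 2403092.

2403092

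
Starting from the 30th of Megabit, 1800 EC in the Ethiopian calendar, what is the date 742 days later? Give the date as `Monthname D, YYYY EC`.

The starting date is JDN 2381515; 2381515 + 742 = 2382257.
JDN 2382257 corresponds to Miyazya 12, 1802 EC.

Miyazya 12, 1802 EC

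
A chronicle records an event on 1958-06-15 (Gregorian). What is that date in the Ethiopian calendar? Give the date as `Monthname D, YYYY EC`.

Both dates share Julian Day Number 2436370; in the Ethiopian calendar that is 8 Sene 1950 EC.

Sene 8, 1950 EC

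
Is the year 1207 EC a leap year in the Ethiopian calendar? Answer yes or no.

1207 mod 4 = 3; in the Ethiopian calendar a year is leap when year mod 4 = 3, so it is a leap year.

yes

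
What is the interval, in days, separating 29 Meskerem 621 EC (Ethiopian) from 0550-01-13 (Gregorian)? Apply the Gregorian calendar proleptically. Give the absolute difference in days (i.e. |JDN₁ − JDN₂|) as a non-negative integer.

First date → JDN 1950704; second date → JDN 1921956.
The interval is |1950704 − 1921956| = 28748 days.

28748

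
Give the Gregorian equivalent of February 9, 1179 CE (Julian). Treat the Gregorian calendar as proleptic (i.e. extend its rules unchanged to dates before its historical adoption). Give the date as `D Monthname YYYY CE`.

For dates in this range the Gregorian date is 7 days ahead of the Julian.
9 February 1179 Julian + 7 days → 16 February 1179 Gregorian.

16 February 1179 CE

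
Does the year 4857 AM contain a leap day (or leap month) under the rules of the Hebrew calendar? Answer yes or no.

no

Hebrew year 4857 is year 12 of its 19-year Metonic cycle; leap years are at positions 3, 6, 8, 11, 14, 17, 19, so it is a common year (12 months).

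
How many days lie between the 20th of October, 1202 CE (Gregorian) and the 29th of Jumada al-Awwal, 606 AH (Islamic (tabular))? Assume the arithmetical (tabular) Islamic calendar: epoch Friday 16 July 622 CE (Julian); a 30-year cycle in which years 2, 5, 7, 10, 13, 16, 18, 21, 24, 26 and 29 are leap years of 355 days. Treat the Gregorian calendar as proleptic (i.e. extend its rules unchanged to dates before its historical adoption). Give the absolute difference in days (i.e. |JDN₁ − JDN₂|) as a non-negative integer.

2604

JDN of the first date = 2160374.
JDN of the second date = 2162978.
|2162978 − 2160374| = 2604.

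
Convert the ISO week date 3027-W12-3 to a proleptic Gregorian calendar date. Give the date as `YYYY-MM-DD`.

3027-03-21

ISO week 1 of 3027 is the week containing the first Thursday of 3027.
Week 12, day 3 (Wednesday) lands on 3027-03-21.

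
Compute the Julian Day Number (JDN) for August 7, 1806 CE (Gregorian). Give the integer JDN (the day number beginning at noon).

JDN 2400001 is 17 November 1858 CE (Gregorian), MJD 0; the target day is −19095 days from there, so JDN = 2380906.

2380906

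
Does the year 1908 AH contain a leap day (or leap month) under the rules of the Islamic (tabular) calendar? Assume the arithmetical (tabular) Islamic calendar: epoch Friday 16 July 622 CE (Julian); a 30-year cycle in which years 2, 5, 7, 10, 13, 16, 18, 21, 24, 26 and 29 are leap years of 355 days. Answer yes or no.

Year 1908 AH is year 18 of its 30-year cycle; leap positions are 2, 5, 7, 10, 13, 16, 18, 21, 24, 26, 29, so it is a leap year (355 days).

yes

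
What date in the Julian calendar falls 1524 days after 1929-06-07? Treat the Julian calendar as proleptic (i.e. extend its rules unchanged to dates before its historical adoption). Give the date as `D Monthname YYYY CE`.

JDN of 1929-06-07 = 2425783.
2425783 + 1524 = 2427307.
JDN 2427307 in the Julian calendar is 9 August 1933 CE.

9 August 1933 CE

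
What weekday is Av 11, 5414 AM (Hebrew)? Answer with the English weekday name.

This is JDN 2325377 (25 July 1654 Gregorian).
2325377 ≡ 5 (mod 7); counting from Monday = 0 gives Saturday.

Saturday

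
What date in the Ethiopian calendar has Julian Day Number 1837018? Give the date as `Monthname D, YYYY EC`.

Hamle 1, 309 EC

The proleptic Gregorian equivalent of JDN 1837018 is 26 June 317.
In the Ethiopian calendar that day is Hamle 1, 309 EC.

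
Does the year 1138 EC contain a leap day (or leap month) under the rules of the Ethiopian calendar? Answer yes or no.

1138 mod 4 = 2; in the Ethiopian calendar a year is leap when year mod 4 = 3, so it is a common year.

no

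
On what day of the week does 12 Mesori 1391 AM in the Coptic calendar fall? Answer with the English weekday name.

This is JDN 2333068 (15 August 1675 Gregorian).
JDN 2333068 mod 7 = 3, and JDN 0 was a Monday, so this is a Thursday.

Thursday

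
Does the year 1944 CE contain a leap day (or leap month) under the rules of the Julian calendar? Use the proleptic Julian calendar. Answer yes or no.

yes

1944 mod 4 = 0, so it is a leap year in the Julian calendar.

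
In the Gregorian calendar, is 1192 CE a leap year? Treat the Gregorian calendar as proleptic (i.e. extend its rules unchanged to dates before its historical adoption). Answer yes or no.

1192 is divisible by 4 and not by 100, so it is a leap year.

yes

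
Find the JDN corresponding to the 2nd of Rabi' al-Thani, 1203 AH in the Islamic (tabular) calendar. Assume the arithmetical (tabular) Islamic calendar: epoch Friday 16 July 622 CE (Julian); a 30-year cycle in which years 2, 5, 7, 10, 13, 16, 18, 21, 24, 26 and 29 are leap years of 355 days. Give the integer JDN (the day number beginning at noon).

2374479

In the Gregorian calendar the same day is 31 December 1788.
JDN 2299161 is 15 October 1582 CE (Gregorian); the target day is +75318 days from there, so JDN = 2374479.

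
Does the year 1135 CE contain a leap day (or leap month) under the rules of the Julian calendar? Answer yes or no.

no

1135 mod 4 = 3, so it is a common year in the Julian calendar.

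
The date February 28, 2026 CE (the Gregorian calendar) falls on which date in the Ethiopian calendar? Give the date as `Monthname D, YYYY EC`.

Julian Day Number of the source date = 2461100.
Converting JDN 2461100 to the Ethiopian calendar gives 21 Yekatit 2018 EC.

Yekatit 21, 2018 EC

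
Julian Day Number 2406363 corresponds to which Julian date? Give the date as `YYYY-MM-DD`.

1876-04-06

The Gregorian equivalent of JDN 2406363 is 18 April 1876.
In the Julian calendar that day is 1876-04-06.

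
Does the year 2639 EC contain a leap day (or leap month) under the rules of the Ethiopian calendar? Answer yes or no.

yes

2639 mod 4 = 3; in the Ethiopian calendar a year is leap when year mod 4 = 3, so it is a leap year.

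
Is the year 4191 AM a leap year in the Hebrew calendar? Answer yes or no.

yes

Hebrew year 4191 is year 11 of its 19-year Metonic cycle; leap years are at positions 3, 6, 8, 11, 14, 17, 19, so it is a leap year (13 months).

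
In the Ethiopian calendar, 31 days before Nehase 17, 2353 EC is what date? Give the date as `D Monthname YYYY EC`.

Counting 31 days back from JDN 2583635 reaches JDN 2583604, which is 16 Hamle 2353 EC.

16 Hamle 2353 EC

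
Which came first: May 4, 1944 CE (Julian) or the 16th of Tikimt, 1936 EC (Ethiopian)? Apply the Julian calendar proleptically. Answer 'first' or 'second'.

The two dates have Julian Day Numbers 2431228 and 2431025 respectively.
Since 2431025 < 2431228, the second date comes first.

second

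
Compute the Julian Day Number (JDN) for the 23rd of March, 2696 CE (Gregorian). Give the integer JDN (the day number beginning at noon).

2705836

JDN 2400001 is 17 November 1858 CE (Gregorian), MJD 0; the target day is +305835 days from there, so JDN = 2705836.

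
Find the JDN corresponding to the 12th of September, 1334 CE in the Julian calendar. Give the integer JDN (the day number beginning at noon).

2208556

Equivalently 20 September 1334 (proleptic Gregorian).
JDN 2400001 is 17 November 1858 CE (Gregorian), MJD 0; the target day is −191445 days from there, so JDN = 2208556.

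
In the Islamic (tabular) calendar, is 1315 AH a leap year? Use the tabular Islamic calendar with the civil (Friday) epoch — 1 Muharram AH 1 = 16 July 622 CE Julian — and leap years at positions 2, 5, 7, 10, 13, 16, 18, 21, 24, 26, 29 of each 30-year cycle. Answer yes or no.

no

Year 1315 AH is year 25 of its 30-year cycle; leap positions are 2, 5, 7, 10, 13, 16, 18, 21, 24, 26, 29, so it is a common year (354 days).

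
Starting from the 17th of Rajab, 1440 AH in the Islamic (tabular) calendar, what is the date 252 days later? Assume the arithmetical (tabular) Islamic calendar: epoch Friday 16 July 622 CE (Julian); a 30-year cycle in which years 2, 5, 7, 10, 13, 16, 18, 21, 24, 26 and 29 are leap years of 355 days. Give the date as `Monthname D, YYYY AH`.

The starting date is JDN 2458567; 2458567 + 252 = 2458819.
JDN 2458819 corresponds to Rabi' al-Thani 3, 1441 AH.

Rabi' al-Thani 3, 1441 AH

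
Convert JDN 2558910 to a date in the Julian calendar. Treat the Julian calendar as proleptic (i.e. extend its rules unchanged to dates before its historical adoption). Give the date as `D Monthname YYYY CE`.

30 November 2293 CE

JDN 2558910 is 15 December 2293 in the Gregorian calendar.
In the Julian calendar that day is 30 November 2293 CE.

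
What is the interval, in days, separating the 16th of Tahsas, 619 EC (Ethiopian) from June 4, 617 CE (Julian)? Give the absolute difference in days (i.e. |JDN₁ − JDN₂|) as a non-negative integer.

3478

JDN of the first date = 1950050.
JDN of the second date = 1946572.
|1946572 − 1950050| = 3478.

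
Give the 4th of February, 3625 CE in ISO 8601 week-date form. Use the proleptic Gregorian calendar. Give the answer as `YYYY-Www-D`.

The weekday is Tuesday (ISO weekday 2).
That Tuesday belongs to ISO week 6 of ISO year 3625.

3625-W06-2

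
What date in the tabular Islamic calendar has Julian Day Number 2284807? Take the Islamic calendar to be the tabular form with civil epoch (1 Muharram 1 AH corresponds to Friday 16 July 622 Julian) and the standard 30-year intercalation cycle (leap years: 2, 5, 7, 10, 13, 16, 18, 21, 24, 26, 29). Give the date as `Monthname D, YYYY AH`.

JDN 2284807 is 28 June 1543 in the proleptic Gregorian calendar.
In the tabular Islamic calendar that day is Rabi' al-Awwal 15, 950 AH.

Rabi' al-Awwal 15, 950 AH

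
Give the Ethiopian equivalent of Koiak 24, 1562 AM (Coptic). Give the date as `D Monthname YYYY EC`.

The source date corresponds to 1 January 1846 in the Gregorian calendar (JDN 2395298).
That day falls on 24 Tahsas 1838 EC in the Ethiopian calendar.

24 Tahsas 1838 EC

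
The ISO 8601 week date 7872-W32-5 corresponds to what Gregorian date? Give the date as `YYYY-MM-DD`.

ISO week 1 of 7872 is the week containing the first Thursday of 7872.
Week 32, day 5 (Friday) lands on 7872-08-09.

7872-08-09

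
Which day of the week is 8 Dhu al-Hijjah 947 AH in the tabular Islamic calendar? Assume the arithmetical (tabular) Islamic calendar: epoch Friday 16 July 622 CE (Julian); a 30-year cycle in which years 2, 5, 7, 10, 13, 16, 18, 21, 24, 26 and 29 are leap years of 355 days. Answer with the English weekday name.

Tuesday

In the proleptic Gregorian calendar this is 15 April 1541 (JDN 2284003).
Since JDN mod 7 = 1 (0 = Monday), the day is Tuesday.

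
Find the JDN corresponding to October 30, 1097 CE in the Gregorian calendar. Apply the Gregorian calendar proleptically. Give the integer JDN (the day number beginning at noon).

2122034

JDN 2299161 is 15 October 1582 CE (Gregorian); the target day is −177127 days from there, so JDN = 2122034.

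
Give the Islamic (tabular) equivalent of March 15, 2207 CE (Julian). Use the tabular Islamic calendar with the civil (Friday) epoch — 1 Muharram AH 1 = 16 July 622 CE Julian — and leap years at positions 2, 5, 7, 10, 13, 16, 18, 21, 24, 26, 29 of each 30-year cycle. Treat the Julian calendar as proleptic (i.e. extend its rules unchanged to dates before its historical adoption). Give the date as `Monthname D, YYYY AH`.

Rabi' al-Thani 29, 1634 AH

The source date corresponds to 30 March 2207 in the Gregorian calendar (JDN 2527238).
That day falls on 29 Rabi' al-Thani 1634 AH in the tabular Islamic calendar.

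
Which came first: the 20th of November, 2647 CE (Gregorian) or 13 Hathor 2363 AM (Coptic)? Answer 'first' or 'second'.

second

The two dates have Julian Day Numbers 2688180 and 2687822 respectively.
Since 2687822 < 2688180, the second date comes first.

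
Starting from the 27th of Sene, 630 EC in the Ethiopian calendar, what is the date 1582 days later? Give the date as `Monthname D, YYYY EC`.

Tikimt 23, 635 EC

JDN of the 27th of Sene, 630 EC = 1954259.
1954259 + 1582 = 1955841.
JDN 1955841 in the Ethiopian calendar is Tikimt 23, 635 EC.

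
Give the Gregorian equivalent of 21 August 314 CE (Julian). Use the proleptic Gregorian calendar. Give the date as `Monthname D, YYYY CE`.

August 22, 314 CE

The Julian–Gregorian offset here is 1 day (Julian trailing).
21 August 314 Julian + 1 day → 22 August 314 Gregorian.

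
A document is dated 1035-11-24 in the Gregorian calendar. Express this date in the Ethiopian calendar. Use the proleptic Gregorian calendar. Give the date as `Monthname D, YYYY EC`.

Both dates share Julian Day Number 2099413; in the Ethiopian calendar that is 21 Hidar 1028 EC.

Hidar 21, 1028 EC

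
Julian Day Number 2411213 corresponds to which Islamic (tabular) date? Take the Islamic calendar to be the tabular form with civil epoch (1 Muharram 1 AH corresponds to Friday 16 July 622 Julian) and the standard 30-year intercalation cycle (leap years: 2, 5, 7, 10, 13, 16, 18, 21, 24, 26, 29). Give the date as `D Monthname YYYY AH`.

The Gregorian equivalent of JDN 2411213 is 29 July 1889.
In the tabular Islamic calendar that day is 1 Dhu al-Hijjah 1306 AH.

1 Dhu al-Hijjah 1306 AH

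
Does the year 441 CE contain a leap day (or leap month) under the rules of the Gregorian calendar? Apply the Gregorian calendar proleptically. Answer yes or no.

no

441 is not divisible by 4, so it is a common year.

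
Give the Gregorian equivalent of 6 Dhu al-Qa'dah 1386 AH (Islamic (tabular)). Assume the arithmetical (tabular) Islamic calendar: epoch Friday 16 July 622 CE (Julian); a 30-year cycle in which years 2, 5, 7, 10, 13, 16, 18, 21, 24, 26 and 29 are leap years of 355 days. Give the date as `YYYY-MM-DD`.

Both dates share Julian Day Number 2439538; in the Gregorian calendar that is 16 February 1967 CE.

1967-02-16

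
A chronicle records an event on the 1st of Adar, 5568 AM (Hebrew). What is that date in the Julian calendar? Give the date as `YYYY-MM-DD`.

1808-02-17

Both dates share Julian Day Number 2381477; in the Julian calendar that is 17 February 1808 CE.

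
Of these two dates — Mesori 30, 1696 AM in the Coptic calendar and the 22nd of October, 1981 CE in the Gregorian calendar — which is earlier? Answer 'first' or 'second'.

First date → JDN 2444488; second date → JDN 2444900.
JDN 2444488 < JDN 2444900, so the first date is earlier.

first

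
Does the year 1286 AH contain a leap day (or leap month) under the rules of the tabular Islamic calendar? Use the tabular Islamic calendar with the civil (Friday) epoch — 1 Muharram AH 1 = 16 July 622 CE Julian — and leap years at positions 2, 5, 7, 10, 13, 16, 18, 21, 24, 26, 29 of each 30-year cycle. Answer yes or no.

Year 1286 AH is year 26 of its 30-year cycle; leap positions are 2, 5, 7, 10, 13, 16, 18, 21, 24, 26, 29, so it is a leap year (355 days).

yes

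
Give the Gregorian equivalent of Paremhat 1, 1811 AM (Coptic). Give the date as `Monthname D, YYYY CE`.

March 10, 2095 CE

Both dates share Julian Day Number 2486312; in the Gregorian calendar that is 10 March 2095 CE.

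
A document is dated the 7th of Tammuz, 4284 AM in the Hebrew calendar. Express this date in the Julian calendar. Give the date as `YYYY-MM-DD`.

Julian Day Number of the source date = 1912624.
Converting JDN 1912624 to the Julian calendar gives 24 June 524 CE.

0524-06-24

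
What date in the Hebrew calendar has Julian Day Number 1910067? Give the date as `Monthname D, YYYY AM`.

Tammuz 19, 4277 AM

JDN 1910067 is 26 June 517 in the proleptic Gregorian calendar.
In the Hebrew calendar that day is Tammuz 19, 4277 AM.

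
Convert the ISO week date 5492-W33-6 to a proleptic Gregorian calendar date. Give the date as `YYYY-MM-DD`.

5492-08-20

ISO week 1 of 5492 is the week containing the first Thursday of 5492.
Week 33, day 6 (Saturday) lands on 5492-08-20.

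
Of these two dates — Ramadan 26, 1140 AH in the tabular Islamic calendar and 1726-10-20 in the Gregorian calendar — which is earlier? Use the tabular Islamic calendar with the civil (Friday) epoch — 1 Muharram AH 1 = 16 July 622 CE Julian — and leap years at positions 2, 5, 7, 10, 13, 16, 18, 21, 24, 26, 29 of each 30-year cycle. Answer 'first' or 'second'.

Converting both to JDN: 2352325 vs 2351761; the smaller is the second.

second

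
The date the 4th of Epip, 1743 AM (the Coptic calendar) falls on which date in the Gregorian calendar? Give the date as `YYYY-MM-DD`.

Julian Day Number of the source date = 2461598.
Converting JDN 2461598 to the Gregorian calendar gives 11 July 2027 CE.

2027-07-11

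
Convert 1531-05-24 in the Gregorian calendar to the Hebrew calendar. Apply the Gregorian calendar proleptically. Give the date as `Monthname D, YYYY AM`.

Iyar 27, 5291 AM

Julian Day Number of the source date = 2280389.
Converting JDN 2280389 to the Hebrew calendar gives 27 Iyar 5291 AM.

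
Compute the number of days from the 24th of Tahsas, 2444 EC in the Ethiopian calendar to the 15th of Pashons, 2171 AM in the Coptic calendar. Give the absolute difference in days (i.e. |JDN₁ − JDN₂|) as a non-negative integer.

First date → JDN 2616640; second date → JDN 2617876.
The interval is |2616640 − 2617876| = 1236 days.

1236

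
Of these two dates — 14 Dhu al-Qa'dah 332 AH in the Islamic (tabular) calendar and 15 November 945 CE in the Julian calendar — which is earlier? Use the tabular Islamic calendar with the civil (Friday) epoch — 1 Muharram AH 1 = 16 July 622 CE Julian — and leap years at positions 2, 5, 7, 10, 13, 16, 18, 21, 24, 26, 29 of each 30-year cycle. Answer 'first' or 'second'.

First date → JDN 2066043; second date → JDN 2066538.
JDN 2066043 < JDN 2066538, so the first date is earlier.

first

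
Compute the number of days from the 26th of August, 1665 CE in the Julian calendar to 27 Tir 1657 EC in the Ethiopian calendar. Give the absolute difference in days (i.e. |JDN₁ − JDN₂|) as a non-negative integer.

216

JDN of the first date = 2329437.
JDN of the second date = 2329221.
|2329221 − 2329437| = 216.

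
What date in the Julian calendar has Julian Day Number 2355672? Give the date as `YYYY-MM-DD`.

1737-06-24

JDN 2355672 is 5 July 1737 in the Gregorian calendar.
In the Julian calendar that day is 1737-06-24.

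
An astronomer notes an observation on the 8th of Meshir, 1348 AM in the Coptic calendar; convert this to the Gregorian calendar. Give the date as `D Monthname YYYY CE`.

13 February 1632 CE

Both dates share Julian Day Number 2317179; in the Gregorian calendar that is 13 February 1632 CE.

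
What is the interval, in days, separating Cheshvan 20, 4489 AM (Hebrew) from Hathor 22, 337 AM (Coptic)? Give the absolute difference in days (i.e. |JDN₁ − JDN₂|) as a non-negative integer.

39426

First date → JDN 1987261; second date → JDN 1947835.
The interval is |1987261 − 1947835| = 39426 days.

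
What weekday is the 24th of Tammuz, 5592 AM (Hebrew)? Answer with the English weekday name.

Sunday

Equivalently 22 July 1832 Gregorian, JDN 2390387.
Since JDN mod 7 = 6 (0 = Monday), the day is Sunday.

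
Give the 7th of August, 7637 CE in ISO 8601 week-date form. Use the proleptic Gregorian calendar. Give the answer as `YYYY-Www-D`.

The weekday is Friday (ISO weekday 5).
That Friday belongs to ISO week 32 of ISO year 7637.

7637-W32-5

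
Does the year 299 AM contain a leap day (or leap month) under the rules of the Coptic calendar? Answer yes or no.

299 mod 4 = 3; in the Coptic calendar a year is leap when year mod 4 = 3, so it is a leap year.

yes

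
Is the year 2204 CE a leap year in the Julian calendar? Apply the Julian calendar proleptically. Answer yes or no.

2204 mod 4 = 0, so it is a leap year in the Julian calendar.

yes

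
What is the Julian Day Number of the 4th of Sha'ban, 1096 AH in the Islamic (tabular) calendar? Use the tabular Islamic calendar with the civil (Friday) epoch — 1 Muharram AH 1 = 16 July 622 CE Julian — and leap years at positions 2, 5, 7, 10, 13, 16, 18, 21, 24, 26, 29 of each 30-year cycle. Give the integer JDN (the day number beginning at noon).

Equivalently 6 July 1685 (Gregorian).
JDN 2299161 is 15 October 1582 CE (Gregorian); the target day is +37520 days from there, so JDN = 2336681.

2336681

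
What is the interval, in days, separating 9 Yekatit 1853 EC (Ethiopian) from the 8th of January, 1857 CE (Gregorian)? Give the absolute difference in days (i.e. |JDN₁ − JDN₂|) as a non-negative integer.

1499

First date → JDN 2400822; second date → JDN 2399323.
The interval is |2400822 − 2399323| = 1499 days.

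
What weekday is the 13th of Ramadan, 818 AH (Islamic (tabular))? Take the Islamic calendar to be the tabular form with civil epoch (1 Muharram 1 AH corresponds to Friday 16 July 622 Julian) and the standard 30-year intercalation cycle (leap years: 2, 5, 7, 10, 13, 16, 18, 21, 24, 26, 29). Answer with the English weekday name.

Saturday

In the proleptic Gregorian calendar this is 25 November 1415 (JDN 2238206).
2238206 ≡ 5 (mod 7); counting from Monday = 0 gives Saturday.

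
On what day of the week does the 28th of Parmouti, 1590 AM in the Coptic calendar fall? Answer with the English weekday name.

In the Gregorian calendar this is 5 May 1874 (JDN 2405649).
JDN 2405649 mod 7 = 1, and JDN 0 was a Monday, so this is a Tuesday.

Tuesday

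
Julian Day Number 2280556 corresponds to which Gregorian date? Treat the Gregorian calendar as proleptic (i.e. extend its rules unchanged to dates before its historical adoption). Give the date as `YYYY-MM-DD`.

Counting from JDN 2299161 = 15 Oct 1582 gives an offset of -18605 days.

1531-11-07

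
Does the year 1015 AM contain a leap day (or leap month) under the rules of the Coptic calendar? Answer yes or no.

yes

1015 mod 4 = 3; in the Coptic calendar a year is leap when year mod 4 = 3, so it is a leap year.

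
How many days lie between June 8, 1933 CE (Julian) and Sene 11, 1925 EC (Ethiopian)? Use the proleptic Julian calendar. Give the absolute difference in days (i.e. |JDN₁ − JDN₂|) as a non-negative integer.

3

First date → JDN 2427245; second date → JDN 2427242.
The interval is |2427245 − 2427242| = 3 days.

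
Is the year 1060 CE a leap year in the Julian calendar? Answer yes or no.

1060 mod 4 = 0, so it is a leap year in the Julian calendar.

yes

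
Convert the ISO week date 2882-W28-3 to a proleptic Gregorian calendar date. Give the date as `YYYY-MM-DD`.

ISO week 1 of 2882 is the week containing the first Thursday of 2882.
Week 28, day 3 (Wednesday) lands on 2882-07-08.

2882-07-08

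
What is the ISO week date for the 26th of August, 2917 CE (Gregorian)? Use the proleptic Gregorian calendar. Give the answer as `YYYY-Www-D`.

2917-W34-4

The weekday is Thursday (ISO weekday 4).
That Thursday belongs to ISO week 34 of ISO year 2917.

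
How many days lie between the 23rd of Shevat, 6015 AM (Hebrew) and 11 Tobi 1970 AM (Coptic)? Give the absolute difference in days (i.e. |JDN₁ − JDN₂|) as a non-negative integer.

JDN of the first date = 2544712.
JDN of the second date = 2544337.
|2544337 − 2544712| = 375.

375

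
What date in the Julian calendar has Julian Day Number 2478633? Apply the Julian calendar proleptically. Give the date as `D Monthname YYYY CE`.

16 February 2074 CE

The Gregorian equivalent of JDN 2478633 is 1 March 2074.
In the Julian calendar that day is 16 February 2074 CE.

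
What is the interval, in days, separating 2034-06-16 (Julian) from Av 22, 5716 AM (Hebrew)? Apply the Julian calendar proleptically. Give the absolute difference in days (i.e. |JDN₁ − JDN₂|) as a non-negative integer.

28458

JDN of the first date = 2464143.
JDN of the second date = 2435685.
|2435685 − 2464143| = 28458.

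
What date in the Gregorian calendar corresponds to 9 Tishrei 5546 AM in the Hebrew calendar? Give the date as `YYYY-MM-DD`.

Julian Day Number of the source date = 2373274.
Converting JDN 2373274 to the Gregorian calendar gives 13 September 1785 CE.

1785-09-13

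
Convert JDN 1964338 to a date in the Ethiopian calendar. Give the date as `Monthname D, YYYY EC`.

Tir 29, 658 EC

The proleptic Gregorian equivalent of JDN 1964338 is 27 January 666.
In the Ethiopian calendar that day is Tir 29, 658 EC.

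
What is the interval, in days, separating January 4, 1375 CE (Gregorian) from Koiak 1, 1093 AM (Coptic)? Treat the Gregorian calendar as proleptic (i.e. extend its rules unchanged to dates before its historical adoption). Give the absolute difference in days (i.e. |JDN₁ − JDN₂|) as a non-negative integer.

701

JDN of the first date = 2223272.
JDN of the second date = 2223973.
|2223973 − 2223272| = 701.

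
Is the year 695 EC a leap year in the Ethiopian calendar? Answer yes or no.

yes

695 mod 4 = 3; in the Ethiopian calendar a year is leap when year mod 4 = 3, so it is a leap year.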